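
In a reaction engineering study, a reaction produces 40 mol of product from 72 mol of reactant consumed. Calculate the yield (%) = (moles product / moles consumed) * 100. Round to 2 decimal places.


Yield = (moles product / moles consumed) * 100%
Yield = (40 / 72) * 100
Yield = 0.5556 * 100
Yield = 55.56%


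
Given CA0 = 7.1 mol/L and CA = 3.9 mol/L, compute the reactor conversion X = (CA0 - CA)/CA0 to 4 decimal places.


X = (CA0 - CA) / CA0
X = (7.1 - 3.9) / 7.1
X = 3.2 / 7.1
X = 0.4507


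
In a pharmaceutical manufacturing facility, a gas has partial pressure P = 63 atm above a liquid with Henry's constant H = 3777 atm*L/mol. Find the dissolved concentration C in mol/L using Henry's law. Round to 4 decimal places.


C = P / H
C = 63 / 3777
C = 0.0167 mol/L


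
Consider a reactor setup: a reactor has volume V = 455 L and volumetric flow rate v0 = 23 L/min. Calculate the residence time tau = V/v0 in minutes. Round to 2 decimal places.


tau = V / v0
tau = 455 / 23
tau = 19.78 min


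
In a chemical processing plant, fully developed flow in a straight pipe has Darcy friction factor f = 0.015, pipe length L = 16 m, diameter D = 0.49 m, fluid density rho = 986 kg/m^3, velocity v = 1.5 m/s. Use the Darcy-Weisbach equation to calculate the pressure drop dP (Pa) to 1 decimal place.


dP = f * (L/D) * (rho*v^2/2)
dP = 0.015 * (16/0.49) * (986*1.5^2/2)
L/D = 32.65306122
rho*v^2/2 = 986*2.25/2 = 1109.25
dP = 0.015 * 32.65306122 * 1109.25
dP = 543.3 Pa


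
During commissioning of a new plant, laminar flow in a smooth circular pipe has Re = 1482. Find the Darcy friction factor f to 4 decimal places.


f = 64 / Re
f = 64 / 1482
f = 0.0432


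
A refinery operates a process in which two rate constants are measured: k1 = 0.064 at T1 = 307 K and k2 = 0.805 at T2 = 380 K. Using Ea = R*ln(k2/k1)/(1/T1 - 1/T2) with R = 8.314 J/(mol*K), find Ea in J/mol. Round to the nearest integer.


Ea = R * ln(k2/k1) / (1/T1 - 1/T2)
ln(k2/k1) = ln(0.805/0.064) = 2.5319592
1/T1 - 1/T2 = 1/307 - 1/380 = 0.000625750043
Ea = 8.314 * 2.5319592 / 0.000625750043
Ea = 33641 J/mol


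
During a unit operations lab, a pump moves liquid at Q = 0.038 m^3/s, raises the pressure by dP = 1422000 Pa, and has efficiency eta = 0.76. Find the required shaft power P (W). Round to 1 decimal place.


P = Q * dP / eta
P = 0.038 * 1422000 / 0.76
P = 54036.0 / 0.76
P = 71100.0 W


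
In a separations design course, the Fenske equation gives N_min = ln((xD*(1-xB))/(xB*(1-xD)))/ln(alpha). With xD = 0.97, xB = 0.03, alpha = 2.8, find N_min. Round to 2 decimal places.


N_min = ln((xD*(1-xB))/(xB*(1-xD))) / ln(alpha)
Numerator inside ln: 0.9409 / 0.0009 = 1045.444444
ln(1045.444444) = 6.952197
ln(alpha) = ln(2.8) = 1.029619
N_min = 6.952197 / 1.029619 = 6.75


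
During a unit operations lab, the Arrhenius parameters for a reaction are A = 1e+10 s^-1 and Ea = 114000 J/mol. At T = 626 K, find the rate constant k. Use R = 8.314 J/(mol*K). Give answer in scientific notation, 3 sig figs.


k = A * exp(-Ea/(R*T))
k = 1e+10 * exp(-114000 / (8.314 * 626))
k = 1e+10 * exp(-21.903852)
k = 3.07e+00


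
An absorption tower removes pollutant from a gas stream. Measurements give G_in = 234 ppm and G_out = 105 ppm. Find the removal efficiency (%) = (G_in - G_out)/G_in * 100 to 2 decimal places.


Efficiency = (G_in - G_out) / G_in * 100%
Efficiency = (234 - 105) / 234 * 100
Efficiency = 129 / 234 * 100
Efficiency = 55.13%


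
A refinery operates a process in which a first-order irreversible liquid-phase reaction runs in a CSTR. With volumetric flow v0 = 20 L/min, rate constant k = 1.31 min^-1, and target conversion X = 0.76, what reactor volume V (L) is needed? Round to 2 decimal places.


V = v0 * X / (k * (1 - X))
V = 20 * 0.76 / (1.31 * (1 - 0.76))
V = 15.2 / (1.31 * 0.24)
V = 15.2 / 0.3144
V = 48.35 L


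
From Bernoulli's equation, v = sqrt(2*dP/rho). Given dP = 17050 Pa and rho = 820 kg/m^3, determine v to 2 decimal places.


v = sqrt(2*dP/rho)
v = sqrt(2*17050/820)
v = sqrt(41.585366)
v = 6.45 m/s


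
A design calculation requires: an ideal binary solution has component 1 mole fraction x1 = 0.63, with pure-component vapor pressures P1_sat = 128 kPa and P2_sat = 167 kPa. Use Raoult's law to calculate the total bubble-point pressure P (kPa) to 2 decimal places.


P = x1*P1_sat + x2*P2_sat
x2 = 1 - x1 = 1 - 0.63 = 0.37
P = 0.63*128 + 0.37*167
P = 80.64 + 61.79
P = 142.43 kPa


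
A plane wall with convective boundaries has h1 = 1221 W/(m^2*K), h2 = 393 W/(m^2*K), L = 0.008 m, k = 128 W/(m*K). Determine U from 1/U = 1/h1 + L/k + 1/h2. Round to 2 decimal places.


1/U = 1/h1 + L/k + 1/h2
1/U = 1/1221 + 0.008/128 + 1/393
1/U = 0.0008190008 + 6.25e-05 + 0.0025445293
1/U = 0.0034260301
U = 291.88 W/(m^2*K)


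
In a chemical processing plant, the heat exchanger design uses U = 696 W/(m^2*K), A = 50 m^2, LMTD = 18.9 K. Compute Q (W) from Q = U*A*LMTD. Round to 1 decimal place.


Q = U * A * LMTD
Q = 696 * 50 * 18.9
Q = 657720.0 W


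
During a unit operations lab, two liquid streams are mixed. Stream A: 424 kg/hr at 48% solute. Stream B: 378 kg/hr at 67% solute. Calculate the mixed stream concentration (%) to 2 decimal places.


Mass balance on solute: F1*x1 + F2*x2 = F3*x3
F3 = F1 + F2 = 424 + 378 = 802 kg/hr
x3 = (F1*x1 + F2*x2)/F3
x3 = (424*0.48 + 378*0.67) / 802
x3 = 56.96%


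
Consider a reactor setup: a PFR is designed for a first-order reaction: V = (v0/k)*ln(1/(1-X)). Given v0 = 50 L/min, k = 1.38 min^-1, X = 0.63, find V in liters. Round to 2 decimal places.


V = (v0/k) * ln(1/(1-X))
V = (50/1.38) * ln(1/(1-0.63))
V = 36.231884 * ln(2.702703)
V = 36.231884 * 0.994252
V = 36.02 L


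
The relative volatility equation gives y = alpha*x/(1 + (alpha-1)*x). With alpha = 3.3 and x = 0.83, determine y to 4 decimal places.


y = alpha*x / (1 + (alpha-1)*x)
y = 3.3*0.83 / (1 + (3.3-1)*0.83)
y = 2.739 / (1 + 1.909)
y = 2.739 / 2.909
y = 0.9416


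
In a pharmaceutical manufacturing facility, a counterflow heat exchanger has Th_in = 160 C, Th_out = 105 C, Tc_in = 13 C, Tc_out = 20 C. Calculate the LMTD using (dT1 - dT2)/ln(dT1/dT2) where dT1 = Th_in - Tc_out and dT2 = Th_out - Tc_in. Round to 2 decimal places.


dT1 = Th_in - Tc_out = 160 - 20 = 140
dT2 = Th_out - Tc_in = 105 - 13 = 92
LMTD = (dT1 - dT2) / ln(dT1/dT2)
LMTD = (140 - 92) / ln(140/92)
LMTD = 114.33 K


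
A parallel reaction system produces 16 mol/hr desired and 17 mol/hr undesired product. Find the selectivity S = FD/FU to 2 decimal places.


S = desired product rate / undesired product rate
S = 16 / 17
S = 0.94


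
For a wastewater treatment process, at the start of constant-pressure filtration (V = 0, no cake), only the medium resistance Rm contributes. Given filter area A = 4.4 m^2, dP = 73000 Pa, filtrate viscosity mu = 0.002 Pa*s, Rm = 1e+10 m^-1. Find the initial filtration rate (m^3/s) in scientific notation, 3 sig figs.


rate = A * dP / (mu * Rm)
rate = 4.4 * 73000 / (0.002 * 1e+10)
rate = 321200.0 / 2.000e+07
rate = 1.61e-02 m^3/s


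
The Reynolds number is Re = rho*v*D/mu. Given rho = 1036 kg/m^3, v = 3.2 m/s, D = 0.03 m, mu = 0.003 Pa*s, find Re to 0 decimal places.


Re = rho * v * D / mu
Re = 1036 * 3.2 * 0.03 / 0.003
Re = 99.456 / 0.003
Re = 33152


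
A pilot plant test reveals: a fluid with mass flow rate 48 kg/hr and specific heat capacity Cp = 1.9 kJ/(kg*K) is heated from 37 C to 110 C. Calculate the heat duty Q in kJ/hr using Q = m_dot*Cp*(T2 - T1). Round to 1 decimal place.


Q = m_dot * Cp * (T2 - T1)
Q = 48 * 1.9 * (110 - 37)
Q = 48 * 1.9 * 73
Q = 6657.6 kJ/hr


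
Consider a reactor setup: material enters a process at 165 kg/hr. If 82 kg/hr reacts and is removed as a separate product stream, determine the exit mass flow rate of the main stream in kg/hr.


Steady-state mass balance on the main outlet: F_out = F_in - F_removed
F_out = 165 - 82
F_out = 83 kg/hr


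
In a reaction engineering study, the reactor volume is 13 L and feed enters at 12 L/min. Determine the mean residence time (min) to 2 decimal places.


tau = V / v0
tau = 13 / 12
tau = 1.08 min


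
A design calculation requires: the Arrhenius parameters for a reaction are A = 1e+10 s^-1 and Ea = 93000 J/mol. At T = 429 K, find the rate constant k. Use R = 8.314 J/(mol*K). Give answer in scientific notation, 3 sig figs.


k = A * exp(-Ea/(R*T))
k = 1e+10 * exp(-93000 / (8.314 * 429))
k = 1e+10 * exp(-26.074479)
k = 4.74e-02


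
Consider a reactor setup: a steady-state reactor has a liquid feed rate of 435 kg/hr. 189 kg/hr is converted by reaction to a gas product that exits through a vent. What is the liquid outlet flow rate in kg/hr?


Steady-state mass balance on the main outlet: F_out = F_in - F_removed
F_out = 435 - 189
F_out = 246 kg/hr


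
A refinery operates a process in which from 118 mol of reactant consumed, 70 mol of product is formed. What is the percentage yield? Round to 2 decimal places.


Yield = (moles product / moles consumed) * 100%
Yield = (70 / 118) * 100
Yield = 0.5932 * 100
Yield = 59.32%


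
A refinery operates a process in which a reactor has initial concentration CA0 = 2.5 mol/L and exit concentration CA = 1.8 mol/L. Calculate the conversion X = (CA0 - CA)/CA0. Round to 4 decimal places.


X = (CA0 - CA) / CA0
X = (2.5 - 1.8) / 2.5
X = 0.7 / 2.5
X = 0.2800


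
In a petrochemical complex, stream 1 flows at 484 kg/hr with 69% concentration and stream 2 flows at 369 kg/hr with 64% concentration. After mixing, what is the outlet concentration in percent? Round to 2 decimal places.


Mass balance on solute: F1*x1 + F2*x2 = F3*x3
F3 = F1 + F2 = 484 + 369 = 853 kg/hr
x3 = (F1*x1 + F2*x2)/F3
x3 = (484*0.69 + 369*0.64) / 853
x3 = 66.84%


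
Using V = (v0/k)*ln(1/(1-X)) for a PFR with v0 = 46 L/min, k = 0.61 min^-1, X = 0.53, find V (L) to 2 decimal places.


V = (v0/k) * ln(1/(1-X))
V = (46/0.61) * ln(1/(1-0.53))
V = 75.409836 * ln(2.12766)
V = 75.409836 * 0.755023
V = 56.94 L


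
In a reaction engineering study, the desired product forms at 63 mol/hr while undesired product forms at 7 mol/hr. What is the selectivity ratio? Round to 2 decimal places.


S = desired product rate / undesired product rate
S = 63 / 7
S = 9.00


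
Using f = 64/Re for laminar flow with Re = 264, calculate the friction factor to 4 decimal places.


f = 64 / Re
f = 64 / 264
f = 0.2424


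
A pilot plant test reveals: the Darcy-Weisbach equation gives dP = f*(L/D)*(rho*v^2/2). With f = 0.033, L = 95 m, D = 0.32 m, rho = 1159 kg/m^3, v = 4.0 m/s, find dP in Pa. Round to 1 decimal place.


dP = f * (L/D) * (rho*v^2/2)
dP = 0.033 * (95/0.32) * (1159*4.0^2/2)
L/D = 296.875
rho*v^2/2 = 1159*16.0/2 = 9272.0
dP = 0.033 * 296.875 * 9272.0
dP = 90836.6 Pa


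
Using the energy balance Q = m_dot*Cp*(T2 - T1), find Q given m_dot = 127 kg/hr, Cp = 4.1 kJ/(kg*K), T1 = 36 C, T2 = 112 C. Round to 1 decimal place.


Q = m_dot * Cp * (T2 - T1)
Q = 127 * 4.1 * (112 - 36)
Q = 127 * 4.1 * 76
Q = 39573.2 kJ/hr


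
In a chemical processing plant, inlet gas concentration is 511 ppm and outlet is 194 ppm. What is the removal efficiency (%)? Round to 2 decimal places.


Efficiency = (G_in - G_out) / G_in * 100%
Efficiency = (511 - 194) / 511 * 100
Efficiency = 317 / 511 * 100
Efficiency = 62.04%


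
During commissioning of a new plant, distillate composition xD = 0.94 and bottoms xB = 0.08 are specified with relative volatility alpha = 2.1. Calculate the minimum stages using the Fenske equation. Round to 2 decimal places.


N_min = ln((xD*(1-xB))/(xB*(1-xD))) / ln(alpha)
Numerator inside ln: 0.8648 / 0.0048 = 180.166667
ln(180.166667) = 5.193882
ln(alpha) = ln(2.1) = 0.741937
N_min = 5.193882 / 0.741937 = 7.00


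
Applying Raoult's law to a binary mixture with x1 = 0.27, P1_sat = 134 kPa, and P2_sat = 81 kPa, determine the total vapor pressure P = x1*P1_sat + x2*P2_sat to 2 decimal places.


P = x1*P1_sat + x2*P2_sat
x2 = 1 - x1 = 1 - 0.27 = 0.73
P = 0.27*134 + 0.73*81
P = 36.18 + 59.13
P = 95.31 kPa


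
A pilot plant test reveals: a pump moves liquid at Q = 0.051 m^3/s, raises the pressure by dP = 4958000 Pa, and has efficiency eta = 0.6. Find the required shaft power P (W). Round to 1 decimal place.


P = Q * dP / eta
P = 0.051 * 4958000 / 0.6
P = 252858.0 / 0.6
P = 421430.0 W


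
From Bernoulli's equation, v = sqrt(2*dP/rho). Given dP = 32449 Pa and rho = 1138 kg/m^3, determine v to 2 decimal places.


v = sqrt(2*dP/rho)
v = sqrt(2*32449/1138)
v = sqrt(57.02812)
v = 7.55 m/s


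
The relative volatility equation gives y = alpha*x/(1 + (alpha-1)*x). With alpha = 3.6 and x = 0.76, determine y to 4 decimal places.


y = alpha*x / (1 + (alpha-1)*x)
y = 3.6*0.76 / (1 + (3.6-1)*0.76)
y = 2.736 / (1 + 1.976)
y = 2.736 / 2.976
y = 0.9194


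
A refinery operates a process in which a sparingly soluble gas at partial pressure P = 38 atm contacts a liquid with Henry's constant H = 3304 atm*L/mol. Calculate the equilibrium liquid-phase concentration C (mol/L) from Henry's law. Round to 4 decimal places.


C = P / H
C = 38 / 3304
C = 0.0115 mol/L


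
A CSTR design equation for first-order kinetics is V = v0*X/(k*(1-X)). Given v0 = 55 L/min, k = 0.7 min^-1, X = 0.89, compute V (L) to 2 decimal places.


V = v0 * X / (k * (1 - X))
V = 55 * 0.89 / (0.7 * (1 - 0.89))
V = 48.95 / (0.7 * 0.11)
V = 48.95 / 0.077
V = 635.71 L


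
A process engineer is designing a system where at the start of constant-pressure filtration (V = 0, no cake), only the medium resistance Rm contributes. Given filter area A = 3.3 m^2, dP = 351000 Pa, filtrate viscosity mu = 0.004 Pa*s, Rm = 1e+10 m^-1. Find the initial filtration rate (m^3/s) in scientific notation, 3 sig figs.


rate = A * dP / (mu * Rm)
rate = 3.3 * 351000 / (0.004 * 1e+10)
rate = 1158300.0 / 4.000e+07
rate = 2.90e-02 m^3/s


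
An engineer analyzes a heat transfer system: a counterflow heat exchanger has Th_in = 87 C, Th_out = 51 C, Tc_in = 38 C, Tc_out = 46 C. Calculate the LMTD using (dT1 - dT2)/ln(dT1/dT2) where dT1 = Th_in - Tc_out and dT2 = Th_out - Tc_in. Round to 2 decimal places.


dT1 = Th_in - Tc_out = 87 - 46 = 41
dT2 = Th_out - Tc_in = 51 - 38 = 13
LMTD = (dT1 - dT2) / ln(dT1/dT2)
LMTD = (41 - 13) / ln(41/13)
LMTD = 24.38 K


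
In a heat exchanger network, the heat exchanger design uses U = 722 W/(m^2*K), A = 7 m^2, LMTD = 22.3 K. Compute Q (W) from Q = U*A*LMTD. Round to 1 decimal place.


Q = U * A * LMTD
Q = 722 * 7 * 22.3
Q = 112704.2 W


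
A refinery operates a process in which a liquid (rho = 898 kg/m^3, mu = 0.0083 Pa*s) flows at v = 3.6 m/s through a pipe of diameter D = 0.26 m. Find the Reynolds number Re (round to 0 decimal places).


Re = rho * v * D / mu
Re = 898 * 3.6 * 0.26 / 0.0083
Re = 840.528 / 0.0083
Re = 101268


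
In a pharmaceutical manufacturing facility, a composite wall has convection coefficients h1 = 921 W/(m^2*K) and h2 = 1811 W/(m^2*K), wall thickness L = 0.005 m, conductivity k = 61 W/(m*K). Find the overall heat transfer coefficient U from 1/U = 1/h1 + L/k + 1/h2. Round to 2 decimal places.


1/U = 1/h1 + L/k + 1/h2
1/U = 1/921 + 0.005/61 + 1/1811
1/U = 0.0010857763 + 8.19672e-05 + 0.0005521811
1/U = 0.0017199246
U = 581.42 W/(m^2*K)


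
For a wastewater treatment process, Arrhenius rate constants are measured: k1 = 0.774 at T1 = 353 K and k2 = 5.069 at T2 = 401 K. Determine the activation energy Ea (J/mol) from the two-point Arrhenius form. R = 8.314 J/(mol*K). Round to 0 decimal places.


Ea = R * ln(k2/k1) / (1/T1 - 1/T2)
ln(k2/k1) = ln(5.069/0.774) = 1.879327
1/T1 - 1/T2 = 1/353 - 1/401 = 0.000339095604
Ea = 8.314 * 1.879327 / 0.000339095604
Ea = 46078 J/mol


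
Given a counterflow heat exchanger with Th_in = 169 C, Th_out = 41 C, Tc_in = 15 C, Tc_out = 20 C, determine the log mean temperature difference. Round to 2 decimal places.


dT1 = Th_in - Tc_out = 169 - 20 = 149
dT2 = Th_out - Tc_in = 41 - 15 = 26
LMTD = (dT1 - dT2) / ln(dT1/dT2)
LMTD = (149 - 26) / ln(149/26)
LMTD = 70.45 K


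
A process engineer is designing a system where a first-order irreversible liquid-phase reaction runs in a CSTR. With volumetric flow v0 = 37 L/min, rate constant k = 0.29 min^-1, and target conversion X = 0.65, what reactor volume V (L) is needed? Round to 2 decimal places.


V = v0 * X / (k * (1 - X))
V = 37 * 0.65 / (0.29 * (1 - 0.65))
V = 24.05 / (0.29 * 0.35)
V = 24.05 / 0.1015
V = 236.95 L


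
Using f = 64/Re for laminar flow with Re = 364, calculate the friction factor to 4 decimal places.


f = 64 / Re
f = 64 / 364
f = 0.1758


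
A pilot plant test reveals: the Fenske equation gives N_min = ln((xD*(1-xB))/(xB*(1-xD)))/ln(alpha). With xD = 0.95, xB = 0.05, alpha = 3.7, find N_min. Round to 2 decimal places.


N_min = ln((xD*(1-xB))/(xB*(1-xD))) / ln(alpha)
Numerator inside ln: 0.9025 / 0.0025 = 361.0
ln(361.0) = 5.888878
ln(alpha) = ln(3.7) = 1.308333
N_min = 5.888878 / 1.308333 = 4.50


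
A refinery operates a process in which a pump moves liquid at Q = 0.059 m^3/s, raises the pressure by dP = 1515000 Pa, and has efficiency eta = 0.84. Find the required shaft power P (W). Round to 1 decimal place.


P = Q * dP / eta
P = 0.059 * 1515000 / 0.84
P = 89385.0 / 0.84
P = 106410.7 W


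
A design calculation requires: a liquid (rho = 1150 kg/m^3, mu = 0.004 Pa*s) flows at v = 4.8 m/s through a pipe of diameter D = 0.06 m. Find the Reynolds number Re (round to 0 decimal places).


Re = rho * v * D / mu
Re = 1150 * 4.8 * 0.06 / 0.004
Re = 331.2 / 0.004
Re = 82800


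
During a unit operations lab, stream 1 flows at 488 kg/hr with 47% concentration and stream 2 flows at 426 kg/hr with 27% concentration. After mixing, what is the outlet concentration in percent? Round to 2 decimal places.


Mass balance on solute: F1*x1 + F2*x2 = F3*x3
F3 = F1 + F2 = 488 + 426 = 914 kg/hr
x3 = (F1*x1 + F2*x2)/F3
x3 = (488*0.47 + 426*0.27) / 914
x3 = 37.68%


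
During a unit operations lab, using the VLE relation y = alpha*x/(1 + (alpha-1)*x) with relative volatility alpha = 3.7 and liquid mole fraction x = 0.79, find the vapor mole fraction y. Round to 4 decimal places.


y = alpha*x / (1 + (alpha-1)*x)
y = 3.7*0.79 / (1 + (3.7-1)*0.79)
y = 2.923 / (1 + 2.133)
y = 2.923 / 3.133
y = 0.9330


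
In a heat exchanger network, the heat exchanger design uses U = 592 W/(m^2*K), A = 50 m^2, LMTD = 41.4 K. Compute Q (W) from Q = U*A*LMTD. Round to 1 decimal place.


Q = U * A * LMTD
Q = 592 * 50 * 41.4
Q = 1225440.0 W


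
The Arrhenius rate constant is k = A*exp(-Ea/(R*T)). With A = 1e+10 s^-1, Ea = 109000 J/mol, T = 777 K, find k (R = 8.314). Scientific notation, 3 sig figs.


k = A * exp(-Ea/(R*T))
k = 1e+10 * exp(-109000 / (8.314 * 777))
k = 1e+10 * exp(-16.873122)
k = 4.70e+02


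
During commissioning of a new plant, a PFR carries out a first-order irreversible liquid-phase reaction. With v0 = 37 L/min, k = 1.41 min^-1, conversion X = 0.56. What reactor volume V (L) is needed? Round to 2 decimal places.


V = (v0/k) * ln(1/(1-X))
V = (37/1.41) * ln(1/(1-0.56))
V = 26.241135 * ln(2.272727)
V = 26.241135 * 0.82098
V = 21.54 L


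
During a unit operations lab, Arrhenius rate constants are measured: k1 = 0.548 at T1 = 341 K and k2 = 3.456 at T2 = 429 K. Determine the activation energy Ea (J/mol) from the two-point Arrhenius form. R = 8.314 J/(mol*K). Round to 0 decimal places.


Ea = R * ln(k2/k1) / (1/T1 - 1/T2)
ln(k2/k1) = ln(3.456/0.548) = 1.8415918
1/T1 - 1/T2 = 1/341 - 1/429 = 0.000601548989
Ea = 8.314 * 1.8415918 / 0.000601548989
Ea = 25453 J/mol


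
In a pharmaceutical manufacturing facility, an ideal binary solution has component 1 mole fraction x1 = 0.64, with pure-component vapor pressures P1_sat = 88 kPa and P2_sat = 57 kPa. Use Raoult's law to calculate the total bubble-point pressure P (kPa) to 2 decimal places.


P = x1*P1_sat + x2*P2_sat
x2 = 1 - x1 = 1 - 0.64 = 0.36
P = 0.64*88 + 0.36*57
P = 56.32 + 20.52
P = 76.84 kPa


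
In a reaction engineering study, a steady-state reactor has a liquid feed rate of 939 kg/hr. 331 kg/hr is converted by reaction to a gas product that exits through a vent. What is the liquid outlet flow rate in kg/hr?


Steady-state mass balance on the main outlet: F_out = F_in - F_removed
F_out = 939 - 331
F_out = 608 kg/hr


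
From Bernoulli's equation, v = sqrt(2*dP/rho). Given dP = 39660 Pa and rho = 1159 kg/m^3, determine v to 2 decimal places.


v = sqrt(2*dP/rho)
v = sqrt(2*39660/1159)
v = sqrt(68.438309)
v = 8.27 m/s


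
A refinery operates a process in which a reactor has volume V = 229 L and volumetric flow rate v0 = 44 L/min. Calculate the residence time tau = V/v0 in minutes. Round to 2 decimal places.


tau = V / v0
tau = 229 / 44
tau = 5.20 min


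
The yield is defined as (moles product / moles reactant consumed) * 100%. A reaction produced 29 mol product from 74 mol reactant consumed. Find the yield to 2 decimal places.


Yield = (moles product / moles consumed) * 100%
Yield = (29 / 74) * 100
Yield = 0.3919 * 100
Yield = 39.19%


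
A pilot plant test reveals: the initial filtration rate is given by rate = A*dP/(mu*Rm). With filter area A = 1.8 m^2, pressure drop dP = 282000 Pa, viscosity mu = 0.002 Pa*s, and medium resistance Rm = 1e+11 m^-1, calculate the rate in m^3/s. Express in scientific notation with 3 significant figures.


rate = A * dP / (mu * Rm)
rate = 1.8 * 282000 / (0.002 * 1e+11)
rate = 507600.0 / 2.000e+08
rate = 2.54e-03 m^3/s


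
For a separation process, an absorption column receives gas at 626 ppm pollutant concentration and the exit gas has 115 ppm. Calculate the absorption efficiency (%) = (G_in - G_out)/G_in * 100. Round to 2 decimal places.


Efficiency = (G_in - G_out) / G_in * 100%
Efficiency = (626 - 115) / 626 * 100
Efficiency = 511 / 626 * 100
Efficiency = 81.63%


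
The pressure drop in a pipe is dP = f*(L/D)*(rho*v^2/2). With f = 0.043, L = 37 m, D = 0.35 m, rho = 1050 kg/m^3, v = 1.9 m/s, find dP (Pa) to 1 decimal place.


dP = f * (L/D) * (rho*v^2/2)
dP = 0.043 * (37/0.35) * (1050*1.9^2/2)
L/D = 105.71428571
rho*v^2/2 = 1050*3.61/2 = 1895.25
dP = 0.043 * 105.71428571 * 1895.25
dP = 8615.3 Pa


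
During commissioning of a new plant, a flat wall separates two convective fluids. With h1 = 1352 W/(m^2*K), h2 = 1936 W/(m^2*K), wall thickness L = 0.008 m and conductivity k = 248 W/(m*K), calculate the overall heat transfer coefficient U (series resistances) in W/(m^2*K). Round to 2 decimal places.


1/U = 1/h1 + L/k + 1/h2
1/U = 1/1352 + 0.008/248 + 1/1936
1/U = 0.000739645 + 3.22581e-05 + 0.0005165289
1/U = 0.001288432
U = 776.14 W/(m^2*K)


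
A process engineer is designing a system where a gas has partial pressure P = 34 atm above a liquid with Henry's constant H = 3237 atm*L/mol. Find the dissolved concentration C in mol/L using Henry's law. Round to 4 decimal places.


C = P / H
C = 34 / 3237
C = 0.0105 mol/L


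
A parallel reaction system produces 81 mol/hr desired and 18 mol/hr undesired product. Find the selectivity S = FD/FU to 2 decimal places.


S = desired product rate / undesired product rate
S = 81 / 18
S = 4.50


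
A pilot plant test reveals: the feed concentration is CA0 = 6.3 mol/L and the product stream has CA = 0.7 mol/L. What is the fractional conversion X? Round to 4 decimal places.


X = (CA0 - CA) / CA0
X = (6.3 - 0.7) / 6.3
X = 5.6 / 6.3
X = 0.8889


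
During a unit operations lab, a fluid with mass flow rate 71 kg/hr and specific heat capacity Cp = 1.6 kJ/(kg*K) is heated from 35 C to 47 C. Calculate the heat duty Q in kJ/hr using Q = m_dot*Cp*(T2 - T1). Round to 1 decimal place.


Q = m_dot * Cp * (T2 - T1)
Q = 71 * 1.6 * (47 - 35)
Q = 71 * 1.6 * 12
Q = 1363.2 kJ/hr


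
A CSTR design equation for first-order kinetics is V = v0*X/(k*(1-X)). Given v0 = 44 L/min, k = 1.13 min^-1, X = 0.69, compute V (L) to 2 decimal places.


V = v0 * X / (k * (1 - X))
V = 44 * 0.69 / (1.13 * (1 - 0.69))
V = 30.36 / (1.13 * 0.31)
V = 30.36 / 0.3503
V = 86.67 L


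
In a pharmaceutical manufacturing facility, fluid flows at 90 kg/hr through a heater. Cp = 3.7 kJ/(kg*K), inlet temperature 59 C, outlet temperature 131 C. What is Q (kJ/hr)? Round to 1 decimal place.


Q = m_dot * Cp * (T2 - T1)
Q = 90 * 3.7 * (131 - 59)
Q = 90 * 3.7 * 72
Q = 23976.0 kJ/hr


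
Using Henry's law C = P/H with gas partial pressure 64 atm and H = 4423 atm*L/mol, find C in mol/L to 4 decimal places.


C = P / H
C = 64 / 4423
C = 0.0145 mol/L


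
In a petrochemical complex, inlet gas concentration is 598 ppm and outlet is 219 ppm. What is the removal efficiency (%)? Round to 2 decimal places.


Efficiency = (G_in - G_out) / G_in * 100%
Efficiency = (598 - 219) / 598 * 100
Efficiency = 379 / 598 * 100
Efficiency = 63.38%


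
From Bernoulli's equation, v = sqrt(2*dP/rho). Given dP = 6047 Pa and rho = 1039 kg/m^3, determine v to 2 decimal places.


v = sqrt(2*dP/rho)
v = sqrt(2*6047/1039)
v = sqrt(11.640038)
v = 3.41 m/s


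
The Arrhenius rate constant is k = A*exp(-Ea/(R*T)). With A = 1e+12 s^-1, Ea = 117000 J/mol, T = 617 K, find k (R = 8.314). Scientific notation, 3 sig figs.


k = A * exp(-Ea/(R*T))
k = 1e+12 * exp(-117000 / (8.314 * 617))
k = 1e+12 * exp(-22.808182)
k = 1.24e+02


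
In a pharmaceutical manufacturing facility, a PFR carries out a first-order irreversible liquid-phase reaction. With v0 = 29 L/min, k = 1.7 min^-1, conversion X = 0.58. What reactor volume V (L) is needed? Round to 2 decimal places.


V = (v0/k) * ln(1/(1-X))
V = (29/1.7) * ln(1/(1-0.58))
V = 17.058824 * ln(2.380952)
V = 17.058824 * 0.8675
V = 14.80 L


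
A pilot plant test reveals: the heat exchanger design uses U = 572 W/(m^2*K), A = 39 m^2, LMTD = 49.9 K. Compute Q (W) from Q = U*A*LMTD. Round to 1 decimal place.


Q = U * A * LMTD
Q = 572 * 39 * 49.9
Q = 1113169.2 W


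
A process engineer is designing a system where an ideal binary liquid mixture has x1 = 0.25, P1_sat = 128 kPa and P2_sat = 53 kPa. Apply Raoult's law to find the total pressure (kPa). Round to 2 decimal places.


P = x1*P1_sat + x2*P2_sat
x2 = 1 - x1 = 1 - 0.25 = 0.75
P = 0.25*128 + 0.75*53
P = 32.0 + 39.75
P = 71.75 kPa


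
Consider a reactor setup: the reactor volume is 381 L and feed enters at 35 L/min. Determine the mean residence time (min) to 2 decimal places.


tau = V / v0
tau = 381 / 35
tau = 10.89 min


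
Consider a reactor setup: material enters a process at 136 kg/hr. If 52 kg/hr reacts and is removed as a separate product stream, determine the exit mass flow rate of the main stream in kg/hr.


Steady-state mass balance on the main outlet: F_out = F_in - F_removed
F_out = 136 - 52
F_out = 84 kg/hr


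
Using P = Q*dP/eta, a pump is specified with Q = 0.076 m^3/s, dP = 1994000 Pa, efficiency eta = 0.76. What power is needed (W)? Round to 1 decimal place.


P = Q * dP / eta
P = 0.076 * 1994000 / 0.76
P = 151544.0 / 0.76
P = 199400.0 W


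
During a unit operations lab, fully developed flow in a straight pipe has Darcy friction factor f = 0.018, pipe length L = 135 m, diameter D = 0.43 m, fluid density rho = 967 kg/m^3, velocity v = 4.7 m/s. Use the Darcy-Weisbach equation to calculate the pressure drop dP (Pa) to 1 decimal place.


dP = f * (L/D) * (rho*v^2/2)
dP = 0.018 * (135/0.43) * (967*4.7^2/2)
L/D = 313.95348837
rho*v^2/2 = 967*22.09/2 = 10680.515
dP = 0.018 * 313.95348837 * 10680.515
dP = 60357.3 Pa


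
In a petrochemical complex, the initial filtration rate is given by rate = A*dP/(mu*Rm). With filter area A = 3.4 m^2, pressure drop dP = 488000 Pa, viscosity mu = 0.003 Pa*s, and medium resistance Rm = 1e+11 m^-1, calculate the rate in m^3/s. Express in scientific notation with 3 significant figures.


rate = A * dP / (mu * Rm)
rate = 3.4 * 488000 / (0.003 * 1e+11)
rate = 1659200.0 / 3.000e+08
rate = 5.53e-03 m^3/s


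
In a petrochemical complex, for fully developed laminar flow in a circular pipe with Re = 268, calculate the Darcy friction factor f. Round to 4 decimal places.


f = 64 / Re
f = 64 / 268
f = 0.2388


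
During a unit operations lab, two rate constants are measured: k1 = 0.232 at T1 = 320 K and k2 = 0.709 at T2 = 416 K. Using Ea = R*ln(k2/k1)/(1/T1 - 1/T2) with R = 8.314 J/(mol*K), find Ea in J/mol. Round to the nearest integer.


Ea = R * ln(k2/k1) / (1/T1 - 1/T2)
ln(k2/k1) = ln(0.709/0.232) = 1.1171182
1/T1 - 1/T2 = 1/320 - 1/416 = 0.000721153846
Ea = 8.314 * 1.1171182 / 0.000721153846
Ea = 12879 J/mol


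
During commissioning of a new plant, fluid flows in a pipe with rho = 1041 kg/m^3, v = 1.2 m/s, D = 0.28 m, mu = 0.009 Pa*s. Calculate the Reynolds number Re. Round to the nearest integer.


Re = rho * v * D / mu
Re = 1041 * 1.2 * 0.28 / 0.009
Re = 349.776 / 0.009
Re = 38864


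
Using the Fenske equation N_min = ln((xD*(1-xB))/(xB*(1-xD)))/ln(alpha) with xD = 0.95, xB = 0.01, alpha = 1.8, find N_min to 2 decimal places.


N_min = ln((xD*(1-xB))/(xB*(1-xD))) / ln(alpha)
Numerator inside ln: 0.9405 / 0.0005 = 1881.0
ln(1881.0) = 7.539559
ln(alpha) = ln(1.8) = 0.587787
N_min = 7.539559 / 0.587787 = 12.83


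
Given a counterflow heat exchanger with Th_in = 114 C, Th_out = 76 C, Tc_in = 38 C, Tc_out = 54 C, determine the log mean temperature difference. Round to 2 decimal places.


dT1 = Th_in - Tc_out = 114 - 54 = 60
dT2 = Th_out - Tc_in = 76 - 38 = 38
LMTD = (dT1 - dT2) / ln(dT1/dT2)
LMTD = (60 - 38) / ln(60/38)
LMTD = 48.17 K


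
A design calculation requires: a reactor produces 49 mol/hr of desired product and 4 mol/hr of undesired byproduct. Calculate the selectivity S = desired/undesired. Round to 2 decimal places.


S = desired product rate / undesired product rate
S = 49 / 4
S = 12.25


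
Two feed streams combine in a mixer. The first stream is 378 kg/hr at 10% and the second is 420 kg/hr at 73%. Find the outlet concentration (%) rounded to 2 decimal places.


Mass balance on solute: F1*x1 + F2*x2 = F3*x3
F3 = F1 + F2 = 378 + 420 = 798 kg/hr
x3 = (F1*x1 + F2*x2)/F3
x3 = (378*0.1 + 420*0.73) / 798
x3 = 43.16%


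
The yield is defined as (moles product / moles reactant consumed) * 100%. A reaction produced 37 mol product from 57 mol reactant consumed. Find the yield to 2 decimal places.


Yield = (moles product / moles consumed) * 100%
Yield = (37 / 57) * 100
Yield = 0.6491 * 100
Yield = 64.91%


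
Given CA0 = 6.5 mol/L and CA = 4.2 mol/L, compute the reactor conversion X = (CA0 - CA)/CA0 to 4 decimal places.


X = (CA0 - CA) / CA0
X = (6.5 - 4.2) / 6.5
X = 2.3 / 6.5
X = 0.3538


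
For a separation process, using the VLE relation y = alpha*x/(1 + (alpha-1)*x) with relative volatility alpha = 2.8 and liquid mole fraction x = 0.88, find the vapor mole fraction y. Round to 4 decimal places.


y = alpha*x / (1 + (alpha-1)*x)
y = 2.8*0.88 / (1 + (2.8-1)*0.88)
y = 2.464 / (1 + 1.584)
y = 2.464 / 2.584
y = 0.9536


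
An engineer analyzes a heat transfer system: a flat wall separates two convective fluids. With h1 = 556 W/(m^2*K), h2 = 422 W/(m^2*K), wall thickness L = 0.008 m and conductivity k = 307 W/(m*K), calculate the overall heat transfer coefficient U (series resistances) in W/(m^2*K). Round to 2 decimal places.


1/U = 1/h1 + L/k + 1/h2
1/U = 1/556 + 0.008/307 + 1/422
1/U = 0.0017985612 + 2.60586e-05 + 0.0023696682
1/U = 0.004194288
U = 238.42 W/(m^2*K)


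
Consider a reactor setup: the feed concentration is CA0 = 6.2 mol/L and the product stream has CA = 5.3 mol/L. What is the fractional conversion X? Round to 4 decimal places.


X = (CA0 - CA) / CA0
X = (6.2 - 5.3) / 6.2
X = 0.9 / 6.2
X = 0.1452


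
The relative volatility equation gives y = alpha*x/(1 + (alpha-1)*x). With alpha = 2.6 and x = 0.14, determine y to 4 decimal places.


y = alpha*x / (1 + (alpha-1)*x)
y = 2.6*0.14 / (1 + (2.6-1)*0.14)
y = 0.364 / (1 + 0.224)
y = 0.364 / 1.224
y = 0.2974


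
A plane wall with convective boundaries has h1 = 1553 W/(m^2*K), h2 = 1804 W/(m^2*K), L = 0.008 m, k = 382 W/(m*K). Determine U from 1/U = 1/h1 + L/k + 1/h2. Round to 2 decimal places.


1/U = 1/h1 + L/k + 1/h2
1/U = 1/1553 + 0.008/382 + 1/1804
1/U = 0.000643915 + 2.09424e-05 + 0.0005543237
1/U = 0.0012191811
U = 820.22 W/(m^2*K)


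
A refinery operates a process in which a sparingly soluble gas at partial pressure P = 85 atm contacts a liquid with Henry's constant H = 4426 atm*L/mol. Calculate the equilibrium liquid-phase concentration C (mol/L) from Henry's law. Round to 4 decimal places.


C = P / H
C = 85 / 4426
C = 0.0192 mol/L


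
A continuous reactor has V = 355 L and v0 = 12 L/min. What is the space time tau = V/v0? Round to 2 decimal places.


tau = V / v0
tau = 355 / 12
tau = 29.58 min


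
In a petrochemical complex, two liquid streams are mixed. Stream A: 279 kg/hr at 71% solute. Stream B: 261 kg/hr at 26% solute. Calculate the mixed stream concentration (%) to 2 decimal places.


Mass balance on solute: F1*x1 + F2*x2 = F3*x3
F3 = F1 + F2 = 279 + 261 = 540 kg/hr
x3 = (F1*x1 + F2*x2)/F3
x3 = (279*0.71 + 261*0.26) / 540
x3 = 49.25%


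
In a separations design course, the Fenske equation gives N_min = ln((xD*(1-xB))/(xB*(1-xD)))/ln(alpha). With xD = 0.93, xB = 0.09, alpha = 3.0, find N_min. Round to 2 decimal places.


N_min = ln((xD*(1-xB))/(xB*(1-xD))) / ln(alpha)
Numerator inside ln: 0.8463 / 0.0063 = 134.333333
ln(134.333333) = 4.900324
ln(alpha) = ln(3.0) = 1.098612
N_min = 4.900324 / 1.098612 = 4.46


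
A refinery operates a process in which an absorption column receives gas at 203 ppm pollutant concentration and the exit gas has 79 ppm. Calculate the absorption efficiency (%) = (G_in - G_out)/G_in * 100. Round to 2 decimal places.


Efficiency = (G_in - G_out) / G_in * 100%
Efficiency = (203 - 79) / 203 * 100
Efficiency = 124 / 203 * 100
Efficiency = 61.08%


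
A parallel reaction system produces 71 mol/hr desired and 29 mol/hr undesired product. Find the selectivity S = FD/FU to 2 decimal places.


S = desired product rate / undesired product rate
S = 71 / 29
S = 2.45


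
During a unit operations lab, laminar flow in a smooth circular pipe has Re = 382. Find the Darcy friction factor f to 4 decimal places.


f = 64 / Re
f = 64 / 382
f = 0.1675


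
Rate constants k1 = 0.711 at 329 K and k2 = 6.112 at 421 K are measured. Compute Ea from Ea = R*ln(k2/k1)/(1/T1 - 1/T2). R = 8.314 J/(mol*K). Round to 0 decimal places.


Ea = R * ln(k2/k1) / (1/T1 - 1/T2)
ln(k2/k1) = ln(6.112/0.711) = 2.1513369
1/T1 - 1/T2 = 1/329 - 1/421 = 0.000664216766
Ea = 8.314 * 2.1513369 / 0.000664216766
Ea = 26928 J/mol


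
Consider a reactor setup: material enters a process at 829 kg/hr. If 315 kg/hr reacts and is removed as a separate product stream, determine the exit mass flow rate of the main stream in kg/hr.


Steady-state mass balance on the main outlet: F_out = F_in - F_removed
F_out = 829 - 315
F_out = 514 kg/hr


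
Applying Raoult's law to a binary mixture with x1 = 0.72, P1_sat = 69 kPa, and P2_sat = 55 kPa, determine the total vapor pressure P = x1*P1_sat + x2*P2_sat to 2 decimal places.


P = x1*P1_sat + x2*P2_sat
x2 = 1 - x1 = 1 - 0.72 = 0.28
P = 0.72*69 + 0.28*55
P = 49.68 + 15.4
P = 65.08 kPa


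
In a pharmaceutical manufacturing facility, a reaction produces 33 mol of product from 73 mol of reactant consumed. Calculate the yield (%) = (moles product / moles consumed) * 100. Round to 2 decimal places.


Yield = (moles product / moles consumed) * 100%
Yield = (33 / 73) * 100
Yield = 0.4521 * 100
Yield = 45.21%


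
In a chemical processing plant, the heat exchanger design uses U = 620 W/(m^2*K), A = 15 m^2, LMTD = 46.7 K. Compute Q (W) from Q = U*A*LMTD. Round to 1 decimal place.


Q = U * A * LMTD
Q = 620 * 15 * 46.7
Q = 434310.0 W


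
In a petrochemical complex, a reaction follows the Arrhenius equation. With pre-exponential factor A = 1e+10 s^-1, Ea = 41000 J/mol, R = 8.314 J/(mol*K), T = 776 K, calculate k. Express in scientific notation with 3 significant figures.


k = A * exp(-Ea/(R*T))
k = 1e+10 * exp(-41000 / (8.314 * 776))
k = 1e+10 * exp(-6.35495)
k = 1.74e+07


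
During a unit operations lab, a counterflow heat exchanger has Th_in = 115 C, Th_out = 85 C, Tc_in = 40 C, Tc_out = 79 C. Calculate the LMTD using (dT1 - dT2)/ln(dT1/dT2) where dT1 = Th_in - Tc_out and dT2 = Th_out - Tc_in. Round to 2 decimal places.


dT1 = Th_in - Tc_out = 115 - 79 = 36
dT2 = Th_out - Tc_in = 85 - 40 = 45
LMTD = (dT1 - dT2) / ln(dT1/dT2)
LMTD = (36 - 45) / ln(36/45)
LMTD = 40.33 K


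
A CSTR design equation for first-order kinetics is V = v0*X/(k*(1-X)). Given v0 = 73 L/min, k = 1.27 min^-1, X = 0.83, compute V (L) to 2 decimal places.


V = v0 * X / (k * (1 - X))
V = 73 * 0.83 / (1.27 * (1 - 0.83))
V = 60.59 / (1.27 * 0.17)
V = 60.59 / 0.2159
V = 280.64 L


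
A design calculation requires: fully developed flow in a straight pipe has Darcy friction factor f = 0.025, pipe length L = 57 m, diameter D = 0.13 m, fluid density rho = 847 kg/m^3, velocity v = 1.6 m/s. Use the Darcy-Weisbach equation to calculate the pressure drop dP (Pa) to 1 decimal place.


dP = f * (L/D) * (rho*v^2/2)
dP = 0.025 * (57/0.13) * (847*1.6^2/2)
L/D = 438.46153846
rho*v^2/2 = 847*2.56/2 = 1084.16
dP = 0.025 * 438.46153846 * 1084.16
dP = 11884.1 Pa


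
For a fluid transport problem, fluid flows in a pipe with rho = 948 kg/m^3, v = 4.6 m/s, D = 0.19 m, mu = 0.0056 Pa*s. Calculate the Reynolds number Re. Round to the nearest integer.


Re = rho * v * D / mu
Re = 948 * 4.6 * 0.19 / 0.0056
Re = 828.552 / 0.0056
Re = 147956


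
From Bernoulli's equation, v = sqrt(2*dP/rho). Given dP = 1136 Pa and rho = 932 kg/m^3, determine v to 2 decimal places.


v = sqrt(2*dP/rho)
v = sqrt(2*1136/932)
v = sqrt(2.437768)
v = 1.56 m/s


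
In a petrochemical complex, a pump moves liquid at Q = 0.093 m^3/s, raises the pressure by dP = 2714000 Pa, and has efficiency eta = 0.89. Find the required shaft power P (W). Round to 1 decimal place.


P = Q * dP / eta
P = 0.093 * 2714000 / 0.89
P = 252402.0 / 0.89
P = 283597.8 W


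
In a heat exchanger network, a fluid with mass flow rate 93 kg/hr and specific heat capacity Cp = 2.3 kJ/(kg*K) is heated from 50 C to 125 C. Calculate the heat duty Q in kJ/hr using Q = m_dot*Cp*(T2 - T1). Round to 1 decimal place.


Q = m_dot * Cp * (T2 - T1)
Q = 93 * 2.3 * (125 - 50)
Q = 93 * 2.3 * 75
Q = 16042.5 kJ/hr


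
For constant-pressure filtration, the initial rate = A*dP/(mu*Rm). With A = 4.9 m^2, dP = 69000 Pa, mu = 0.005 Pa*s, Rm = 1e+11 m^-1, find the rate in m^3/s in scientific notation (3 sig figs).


rate = A * dP / (mu * Rm)
rate = 4.9 * 69000 / (0.005 * 1e+11)
rate = 338100.0 / 5.000e+08
rate = 6.76e-04 m^3/s


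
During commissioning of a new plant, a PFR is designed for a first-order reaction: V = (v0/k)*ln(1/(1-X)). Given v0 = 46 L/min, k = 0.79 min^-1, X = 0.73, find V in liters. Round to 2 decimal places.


V = (v0/k) * ln(1/(1-X))
V = (46/0.79) * ln(1/(1-0.73))
V = 58.227848 * ln(3.703704)
V = 58.227848 * 1.309333
V = 76.24 L


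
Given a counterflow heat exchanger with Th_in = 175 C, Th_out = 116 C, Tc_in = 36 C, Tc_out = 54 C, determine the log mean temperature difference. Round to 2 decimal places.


dT1 = Th_in - Tc_out = 175 - 54 = 121
dT2 = Th_out - Tc_in = 116 - 36 = 80
LMTD = (dT1 - dT2) / ln(dT1/dT2)
LMTD = (121 - 80) / ln(121/80)
LMTD = 99.09 K


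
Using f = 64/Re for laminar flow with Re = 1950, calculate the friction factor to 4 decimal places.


f = 64 / Re
f = 64 / 1950
f = 0.0328


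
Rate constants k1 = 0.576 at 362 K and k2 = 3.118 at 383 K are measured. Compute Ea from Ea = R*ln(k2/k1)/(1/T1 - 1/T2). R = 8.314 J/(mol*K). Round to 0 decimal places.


Ea = R * ln(k2/k1) / (1/T1 - 1/T2)
ln(k2/k1) = ln(3.118/0.576) = 1.6888394
1/T1 - 1/T2 = 1/362 - 1/383 = 0.000151464882
Ea = 8.314 * 1.6888394 / 0.000151464882
Ea = 92701 J/mol
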